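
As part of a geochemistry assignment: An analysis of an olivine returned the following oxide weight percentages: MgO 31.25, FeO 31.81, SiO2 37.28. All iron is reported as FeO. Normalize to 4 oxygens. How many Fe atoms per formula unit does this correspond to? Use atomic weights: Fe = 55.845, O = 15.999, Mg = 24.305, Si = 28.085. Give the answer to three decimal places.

MgO: 31.25/40.304 = 0.77536 mol → 0.77536 mol Mg, 0.77536 mol O.
FeO: 31.81/71.844 = 0.44276 mol → 0.44276 mol Fe, 0.44276 mol O.
SiO2: 37.28/60.083 = 0.62048 mol → 0.62048 mol Si, 1.24096 mol O.
Total oxygen = 2.45908 mol. Normalization factor = 4/2.45908 = 1.62662.
Fe per 4 O = 0.44276 × 1.62662 = 0.720.

0.720 Fe apfu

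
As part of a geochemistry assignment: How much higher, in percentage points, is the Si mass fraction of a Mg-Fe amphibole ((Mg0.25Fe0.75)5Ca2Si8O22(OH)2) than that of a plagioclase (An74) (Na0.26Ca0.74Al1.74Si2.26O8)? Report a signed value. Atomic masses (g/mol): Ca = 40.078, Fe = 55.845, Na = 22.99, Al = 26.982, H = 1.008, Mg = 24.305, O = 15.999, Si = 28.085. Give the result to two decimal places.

First mineral: 224.680 g Si in 930.628 g formula = 24.14 wt% Si.
Second mineral: 63.472 g Si in 274.048 g formula = 23.16 wt% Si.
24.14% − 23.16% gives a difference of 0.98 percentage points.

0.98 percentage points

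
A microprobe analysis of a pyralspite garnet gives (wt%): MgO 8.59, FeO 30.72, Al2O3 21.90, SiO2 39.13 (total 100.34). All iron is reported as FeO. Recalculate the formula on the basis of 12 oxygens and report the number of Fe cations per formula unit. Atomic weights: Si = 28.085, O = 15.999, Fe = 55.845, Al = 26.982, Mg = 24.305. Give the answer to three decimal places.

1.983 Fe apfu

8.59 wt% MgO ÷ 40.304 g/mol = 0.21313 mol, giving 0.21313 Mg and 0.21313 O.
30.72 wt% FeO ÷ 71.844 g/mol = 0.42759 mol, giving 0.42759 Fe and 0.42759 O.
21.90 wt% Al2O3 ÷ 101.961 g/mol = 0.21479 mol, giving 0.42958 Al and 0.64437 O.
39.13 wt% SiO2 ÷ 60.083 g/mol = 0.65127 mol, giving 0.65127 Si and 1.30254 O.
Oxygen sums to 2.58763; scaling by 12/2.58763 = 4.63745 puts the formula on 12 O.
Fe: 0.42759 × 4.63745 = 1.983 atoms per formula unit.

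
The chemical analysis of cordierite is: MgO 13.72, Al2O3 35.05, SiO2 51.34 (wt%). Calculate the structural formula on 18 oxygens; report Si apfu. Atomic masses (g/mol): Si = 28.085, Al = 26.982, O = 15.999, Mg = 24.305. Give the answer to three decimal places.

4.993 Si apfu

MgO (M=40.304): mol = 0.34041; Mg = 0.34041, O = 0.34041.
Al2O3 (M=101.961): mol = 0.34376; Al = 0.68752, O = 1.03128.
SiO2 (M=60.083): mol = 0.85448; Si = 0.85448, O = 1.70896.
ΣO = 3.08065; factor = 18/ΣO = 5.84292.
Si apfu = 0.85448 × 5.84292 = 4.993.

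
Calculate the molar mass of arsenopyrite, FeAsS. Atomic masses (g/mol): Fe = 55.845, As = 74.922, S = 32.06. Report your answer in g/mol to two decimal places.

162.83 g/mol

Fe: 1 × 55.845 = 55.8450
As: 1 × 74.922 = 74.9220
S: 1 × 32.06 = 32.0600
Summing the contributions gives the formula mass.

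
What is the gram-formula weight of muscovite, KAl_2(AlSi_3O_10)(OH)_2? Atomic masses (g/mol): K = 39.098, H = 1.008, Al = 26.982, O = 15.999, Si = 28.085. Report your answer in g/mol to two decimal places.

M = 1(39.098) + 3(26.982) + 3(28.085) + 12(15.999) + 2(1.008)

398.30 g/mol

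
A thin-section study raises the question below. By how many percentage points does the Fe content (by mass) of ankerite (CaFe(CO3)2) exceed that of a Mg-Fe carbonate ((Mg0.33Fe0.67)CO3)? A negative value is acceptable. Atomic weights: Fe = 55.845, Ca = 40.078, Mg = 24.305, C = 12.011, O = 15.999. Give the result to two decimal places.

M(CaFe(CO3)2) = 215.939 g/mol, so wt% Fe = 55.845/215.939 × 100 = 25.86%.
M((Mg0.33Fe0.67)CO3) = 105.445 g/mol, so wt% Fe = 37.416/105.445 × 100 = 35.48%.
25.86 − 35.48 = -9.62 pp.

-9.62 percentage points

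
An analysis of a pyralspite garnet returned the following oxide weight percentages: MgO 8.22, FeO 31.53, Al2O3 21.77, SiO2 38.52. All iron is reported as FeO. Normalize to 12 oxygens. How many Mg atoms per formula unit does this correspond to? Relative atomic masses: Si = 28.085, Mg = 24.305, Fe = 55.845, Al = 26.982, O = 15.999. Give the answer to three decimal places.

8.22 wt% MgO ÷ 40.304 g/mol = 0.20395 mol, giving 0.20395 Mg and 0.20395 O.
31.53 wt% FeO ÷ 71.844 g/mol = 0.43887 mol, giving 0.43887 Fe and 0.43887 O.
21.77 wt% Al2O3 ÷ 101.961 g/mol = 0.21351 mol, giving 0.42702 Al and 0.64053 O.
38.52 wt% SiO2 ÷ 60.083 g/mol = 0.64111 mol, giving 0.64111 Si and 1.28222 O.
Oxygen sums to 2.56557; scaling by 12/2.56557 = 4.67732 puts the formula on 12 O.
Mg: 0.20395 × 4.67732 = 0.954 atoms per formula unit.

0.954 Mg apfu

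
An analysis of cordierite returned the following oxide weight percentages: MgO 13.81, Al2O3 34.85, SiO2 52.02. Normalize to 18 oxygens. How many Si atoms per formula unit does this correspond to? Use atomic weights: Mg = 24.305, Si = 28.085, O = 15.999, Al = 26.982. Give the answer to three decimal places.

5.028 Si apfu

MgO: 13.81/40.304 = 0.34265 mol → 0.34265 mol Mg, 0.34265 mol O.
Al2O3: 34.85/101.961 = 0.34180 mol → 0.68360 mol Al, 1.02540 mol O.
SiO2: 52.02/60.083 = 0.86580 mol → 0.86580 mol Si, 1.73160 mol O.
Total oxygen = 3.09965 mol. Normalization factor = 18/3.09965 = 5.80711.
Si per 18 O = 0.86580 × 5.80711 = 5.028.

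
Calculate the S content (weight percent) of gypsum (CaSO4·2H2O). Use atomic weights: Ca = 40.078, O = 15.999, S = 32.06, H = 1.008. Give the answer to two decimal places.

18.62 weight percent

Formula mass = 1*40.078 + 1*32.06 + 6*15.999 + 4*1.008 = 172.164 g/mol, of which 32.060 g is S.
So S makes up 32.060/172.164 = 0.1862 of the mass, i.e. 18.62%.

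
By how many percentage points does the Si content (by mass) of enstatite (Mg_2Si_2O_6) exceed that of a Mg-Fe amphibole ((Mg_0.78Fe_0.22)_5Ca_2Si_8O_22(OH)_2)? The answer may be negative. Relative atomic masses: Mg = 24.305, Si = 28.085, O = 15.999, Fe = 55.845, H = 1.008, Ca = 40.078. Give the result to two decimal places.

First mineral: 56.170 g Si in 200.774 g formula = 27.98 wt% Si.
Second mineral: 224.680 g Si in 847.047 g formula = 26.53 wt% Si.
27.98% − 26.53% gives a difference of 1.45 percentage points.

1.45 percentage points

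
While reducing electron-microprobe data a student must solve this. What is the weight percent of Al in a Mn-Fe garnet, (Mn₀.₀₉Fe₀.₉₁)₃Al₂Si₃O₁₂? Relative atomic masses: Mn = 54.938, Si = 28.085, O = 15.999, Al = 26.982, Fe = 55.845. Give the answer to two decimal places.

M((Mn₀.₀₉Fe₀.₉₁)₃Al₂Si₃O₁₂) = 497.497 g/mol.
Al contributes 2 × 26.982 = 53.964 g per mole.
53.964/497.497 = 0.1085 → 10.85%.

10.85 weight percent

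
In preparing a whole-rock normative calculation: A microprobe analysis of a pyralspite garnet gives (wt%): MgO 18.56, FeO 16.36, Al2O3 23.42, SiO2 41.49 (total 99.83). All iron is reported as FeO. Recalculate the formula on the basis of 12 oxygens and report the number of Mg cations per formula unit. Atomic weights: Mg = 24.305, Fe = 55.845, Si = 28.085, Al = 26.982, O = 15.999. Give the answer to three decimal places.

2.003 Mg apfu

18.56 wt% MgO ÷ 40.304 g/mol = 0.46050 mol, giving 0.46050 Mg and 0.46050 O.
16.36 wt% FeO ÷ 71.844 g/mol = 0.22772 mol, giving 0.22772 Fe and 0.22772 O.
23.42 wt% Al2O3 ÷ 101.961 g/mol = 0.22970 mol, giving 0.45940 Al and 0.68910 O.
41.49 wt% SiO2 ÷ 60.083 g/mol = 0.69054 mol, giving 0.69054 Si and 1.38108 O.
Oxygen sums to 2.75840; scaling by 12/2.75840 = 4.35035 puts the formula on 12 O.
Mg: 0.46050 × 4.35035 = 2.003 atoms per formula unit.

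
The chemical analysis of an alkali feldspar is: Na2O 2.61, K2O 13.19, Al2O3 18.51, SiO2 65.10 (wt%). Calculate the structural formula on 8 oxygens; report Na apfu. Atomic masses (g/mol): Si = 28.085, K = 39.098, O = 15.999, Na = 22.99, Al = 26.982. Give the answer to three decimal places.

0.233 Na apfu

2.61 wt% Na2O ÷ 61.979 g/mol = 0.04211 mol, giving 0.08422 Na and 0.04211 O.
13.19 wt% K2O ÷ 94.195 g/mol = 0.14003 mol, giving 0.28006 K and 0.14003 O.
18.51 wt% Al2O3 ÷ 101.961 g/mol = 0.18154 mol, giving 0.36308 Al and 0.54462 O.
65.10 wt% SiO2 ÷ 60.083 g/mol = 1.08350 mol, giving 1.08350 Si and 2.16700 O.
Oxygen sums to 2.89376; scaling by 8/2.89376 = 2.76457 puts the formula on 8 O.
Na: 0.08422 × 2.76457 = 0.233 atoms per formula unit.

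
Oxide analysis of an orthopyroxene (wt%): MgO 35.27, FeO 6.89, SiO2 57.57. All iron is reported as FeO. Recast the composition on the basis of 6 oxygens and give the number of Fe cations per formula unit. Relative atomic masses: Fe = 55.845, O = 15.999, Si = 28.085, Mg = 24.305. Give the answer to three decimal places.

MgO (M=40.304): mol = 0.87510; Mg = 0.87510, O = 0.87510.
FeO (M=71.844): mol = 0.09590; Fe = 0.09590, O = 0.09590.
SiO2 (M=60.083): mol = 0.95817; Si = 0.95817, O = 1.91634.
ΣO = 2.88734; factor = 6/ΣO = 2.07804.
Fe apfu = 0.09590 × 2.07804 = 0.199.

0.199 Fe apfu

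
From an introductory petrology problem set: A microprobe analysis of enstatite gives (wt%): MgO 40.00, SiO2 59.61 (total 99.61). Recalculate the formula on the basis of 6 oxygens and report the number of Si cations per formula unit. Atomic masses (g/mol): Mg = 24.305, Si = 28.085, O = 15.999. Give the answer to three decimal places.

2.000 Si apfu

MgO: 40.00/40.304 = 0.99246 mol → 0.99246 mol Mg, 0.99246 mol O.
SiO2: 59.61/60.083 = 0.99213 mol → 0.99213 mol Si, 1.98426 mol O.
Total oxygen = 2.97672 mol. Normalization factor = 6/2.97672 = 2.01564.
Si per 6 O = 0.99213 × 2.01564 = 2.000.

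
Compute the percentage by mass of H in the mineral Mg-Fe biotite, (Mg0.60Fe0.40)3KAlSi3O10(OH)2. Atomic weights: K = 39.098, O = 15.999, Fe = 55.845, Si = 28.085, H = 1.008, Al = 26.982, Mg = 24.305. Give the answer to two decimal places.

Molar mass of (Mg0.60Fe0.40)3KAlSi3O10(OH)2: 1.80·24.305 + 1.20·55.845 + 1·39.098 + 1·26.982 + 3·28.085 + 12·15.999 + 2·1.008 = 455.102 g/mol.
Mass of H per formula unit: 2 × 1.008 = 2.016 g.
Weight fraction H = 2.016 / 455.102 = 0.0044.

0.44 weight percent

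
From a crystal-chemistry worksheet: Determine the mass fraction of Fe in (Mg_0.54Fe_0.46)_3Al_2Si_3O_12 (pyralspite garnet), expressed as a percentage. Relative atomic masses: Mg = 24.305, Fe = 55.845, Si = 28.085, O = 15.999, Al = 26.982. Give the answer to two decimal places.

Formula mass = 1.62*24.305 + 1.38*55.845 + 2*26.982 + 3*28.085 + 12*15.999 = 446.647 g/mol, of which 77.066 g is Fe.
So Fe makes up 77.066/446.647 = 0.1725 of the mass, i.e. 17.25%.

17.25 weight percent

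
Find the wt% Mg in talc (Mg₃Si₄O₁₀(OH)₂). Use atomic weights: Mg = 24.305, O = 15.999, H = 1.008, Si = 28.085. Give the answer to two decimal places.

Formula mass = 3×24.305 + 4×28.085 + 12×15.999 + 2×1.008 = 379.259 g/mol, of which 72.915 g is Mg.
So Mg makes up 72.915/379.259 = 0.1923 of the mass, i.e. 19.23%.

19.23 wt%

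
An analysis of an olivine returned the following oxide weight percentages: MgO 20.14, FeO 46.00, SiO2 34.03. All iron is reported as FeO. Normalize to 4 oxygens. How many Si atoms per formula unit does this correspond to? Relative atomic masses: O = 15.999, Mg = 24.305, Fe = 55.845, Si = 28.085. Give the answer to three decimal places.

0.997 Si apfu

20.14 wt% MgO ÷ 40.304 g/mol = 0.49970 mol, giving 0.49970 Mg and 0.49970 O.
46.00 wt% FeO ÷ 71.844 g/mol = 0.64028 mol, giving 0.64028 Fe and 0.64028 O.
34.03 wt% SiO2 ÷ 60.083 g/mol = 0.56638 mol, giving 0.56638 Si and 1.13276 O.
Oxygen sums to 2.27274; scaling by 4/2.27274 = 1.75999 puts the formula on 4 O.
Si: 0.56638 × 1.75999 = 0.997 atoms per formula unit.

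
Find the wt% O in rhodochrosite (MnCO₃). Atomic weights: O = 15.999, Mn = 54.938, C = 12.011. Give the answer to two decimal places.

41.76 wt%

Molar mass of MnCO₃: 1*54.938 + 1*12.011 + 3*15.999 = 114.946 g/mol.
Mass of O per formula unit: 3 × 15.999 = 47.997 g.
Weight fraction O = 47.997 / 114.946 = 0.4176.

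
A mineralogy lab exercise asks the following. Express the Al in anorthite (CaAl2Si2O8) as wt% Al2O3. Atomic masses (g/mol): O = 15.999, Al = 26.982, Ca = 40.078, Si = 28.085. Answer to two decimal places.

36.65 wt%

M(CaAl2Si2O8) = 278.204 g/mol; M(Al2O3) = 101.961 g/mol.
Moles Al2O3 per formula unit = 2 Al ÷ 2 = 1.0000.
Al2O3 fraction = (1.0000 × 101.961) / 278.204 = 101.961/278.204 = 0.3665.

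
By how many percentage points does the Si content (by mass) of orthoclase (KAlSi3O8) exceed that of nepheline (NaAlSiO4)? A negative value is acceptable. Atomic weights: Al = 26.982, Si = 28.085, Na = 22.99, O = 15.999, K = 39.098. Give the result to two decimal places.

Si in KAlSi3O8: molar mass 278.327 g/mol; 3×28.085 = 84.255 g → 30.27 wt%.
Si in NaAlSiO4: molar mass 142.053 g/mol; 1×28.085 = 28.085 g → 19.77 wt%.
Difference = 30.27 − 19.77 = 10.50 percentage points.

10.50 percentage points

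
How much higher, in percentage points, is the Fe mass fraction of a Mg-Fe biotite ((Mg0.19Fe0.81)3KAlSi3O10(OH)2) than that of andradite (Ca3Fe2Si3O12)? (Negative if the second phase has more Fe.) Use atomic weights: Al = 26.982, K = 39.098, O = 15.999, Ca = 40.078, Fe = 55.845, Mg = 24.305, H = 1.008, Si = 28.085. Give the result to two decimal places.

First mineral: 135.703 g Fe in 493.896 g formula = 27.48 wt% Fe.
Second mineral: 111.690 g Fe in 508.167 g formula = 21.98 wt% Fe.
27.48% − 21.98% gives a difference of 5.50 percentage points.

5.50 percentage points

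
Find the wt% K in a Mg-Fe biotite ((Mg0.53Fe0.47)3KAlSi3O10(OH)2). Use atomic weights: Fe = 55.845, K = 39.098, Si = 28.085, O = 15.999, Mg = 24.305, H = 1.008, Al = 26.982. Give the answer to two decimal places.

8.47 wt%

M((Mg0.53Fe0.47)3KAlSi3O10(OH)2) = 461.725 g/mol.
K contributes 1 × 39.098 = 39.098 g per mole.
39.098/461.725 = 0.0847 → 8.47%.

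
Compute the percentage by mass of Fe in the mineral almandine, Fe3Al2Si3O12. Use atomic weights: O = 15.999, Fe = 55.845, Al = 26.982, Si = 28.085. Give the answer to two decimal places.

33.66 mass %

M(Fe3Al2Si3O12) = 497.742 g/mol.
Fe contributes 3 × 55.845 = 167.535 g per mole.
167.535/497.742 = 0.3366 → 33.66%.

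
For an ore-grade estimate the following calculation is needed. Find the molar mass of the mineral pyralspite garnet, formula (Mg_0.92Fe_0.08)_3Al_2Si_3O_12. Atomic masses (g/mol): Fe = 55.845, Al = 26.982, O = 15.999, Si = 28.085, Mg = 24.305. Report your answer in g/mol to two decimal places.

M = 2.76*24.305 + 0.24*55.845 + 2*26.982 + 3*28.085 + 12*15.999

410.69 g/mol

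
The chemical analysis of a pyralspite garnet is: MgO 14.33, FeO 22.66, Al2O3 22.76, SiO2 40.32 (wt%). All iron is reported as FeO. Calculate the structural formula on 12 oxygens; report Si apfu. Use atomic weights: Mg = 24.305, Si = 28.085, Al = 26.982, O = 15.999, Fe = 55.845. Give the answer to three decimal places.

14.33 wt% MgO ÷ 40.304 g/mol = 0.35555 mol, giving 0.35555 Mg and 0.35555 O.
22.66 wt% FeO ÷ 71.844 g/mol = 0.31541 mol, giving 0.31541 Fe and 0.31541 O.
22.76 wt% Al2O3 ÷ 101.961 g/mol = 0.22322 mol, giving 0.44644 Al and 0.66966 O.
40.32 wt% SiO2 ÷ 60.083 g/mol = 0.67107 mol, giving 0.67107 Si and 1.34214 O.
Oxygen sums to 2.68276; scaling by 12/2.68276 = 4.47301 puts the formula on 12 O.
Si: 0.67107 × 4.47301 = 3.002 atoms per formula unit.

3.002 Si apfu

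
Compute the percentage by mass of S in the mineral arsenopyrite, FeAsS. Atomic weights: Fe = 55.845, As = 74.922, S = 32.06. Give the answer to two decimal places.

19.69 wt%

Formula mass = 1×55.845 + 1×74.922 + 1×32.06 = 162.827 g/mol, of which 32.060 g is S.
So S makes up 32.060/162.827 = 0.1969 of the mass, i.e. 19.69%.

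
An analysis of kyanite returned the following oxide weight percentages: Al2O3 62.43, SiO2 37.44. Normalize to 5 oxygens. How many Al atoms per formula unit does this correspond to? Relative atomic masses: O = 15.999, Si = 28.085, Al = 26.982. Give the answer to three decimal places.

1.986 Al apfu

62.43 wt% Al2O3 ÷ 101.961 g/mol = 0.61229 mol, giving 1.22458 Al and 1.83687 O.
37.44 wt% SiO2 ÷ 60.083 g/mol = 0.62314 mol, giving 0.62314 Si and 1.24628 O.
Oxygen sums to 3.08315; scaling by 5/3.08315 = 1.62172 puts the formula on 5 O.
Al: 1.22458 × 1.62172 = 1.986 atoms per formula unit.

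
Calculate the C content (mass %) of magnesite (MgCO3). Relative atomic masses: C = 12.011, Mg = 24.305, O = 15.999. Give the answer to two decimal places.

14.25 mass %

Formula mass = 1×24.305 + 1×12.011 + 3×15.999 = 84.313 g/mol, of which 12.011 g is C.
So C makes up 12.011/84.313 = 0.1425 of the mass, i.e. 14.25%.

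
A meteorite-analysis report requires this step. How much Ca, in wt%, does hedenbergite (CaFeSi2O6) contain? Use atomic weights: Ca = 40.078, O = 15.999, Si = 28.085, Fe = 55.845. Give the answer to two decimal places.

Formula mass = 1×40.078 + 1×55.845 + 2×28.085 + 6×15.999 = 248.087 g/mol, of which 40.078 g is Ca.
So Ca makes up 40.078/248.087 = 0.1615 of the mass, i.e. 16.15%.

16.15 wt%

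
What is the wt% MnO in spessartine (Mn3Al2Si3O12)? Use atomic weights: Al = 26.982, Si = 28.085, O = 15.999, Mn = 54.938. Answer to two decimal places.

Molar mass of Mn3Al2Si3O12 = 3*54.938 + 2*26.982 + 3*28.085 + 12*15.999 = 495.021 g/mol.
Each formula unit contains 3 Mn, equivalent to 3/1 = 3.0000 mol MnO.
M(MnO) = 1×54.938 + 1×15.999 = 70.937 g/mol.
Mass of MnO per formula unit = 3.0000 × 70.937 = 212.811 g.
MnO wt% = 212.811 / 495.021 × 100 = 42.99%.

42.99 wt%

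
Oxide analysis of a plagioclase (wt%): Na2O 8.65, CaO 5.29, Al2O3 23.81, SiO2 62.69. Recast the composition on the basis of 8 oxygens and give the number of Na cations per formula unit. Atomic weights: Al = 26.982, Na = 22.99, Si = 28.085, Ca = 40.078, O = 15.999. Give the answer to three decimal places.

Na2O: 8.65/61.979 = 0.13956 mol → 0.27912 mol Na, 0.13956 mol O.
CaO: 5.29/56.077 = 0.09433 mol → 0.09433 mol Ca, 0.09433 mol O.
Al2O3: 23.81/101.961 = 0.23352 mol → 0.46704 mol Al, 0.70056 mol O.
SiO2: 62.69/60.083 = 1.04339 mol → 1.04339 mol Si, 2.08678 mol O.
Total oxygen = 3.02123 mol. Normalization factor = 8/3.02123 = 2.64793.
Na per 8 O = 0.27912 × 2.64793 = 0.739.

0.739 Na apfu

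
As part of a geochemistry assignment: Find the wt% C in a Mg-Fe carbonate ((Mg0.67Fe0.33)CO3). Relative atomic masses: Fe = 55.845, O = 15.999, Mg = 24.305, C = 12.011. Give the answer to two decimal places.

12.68 mass %

Molar mass of (Mg0.67Fe0.33)CO3: 0.67·24.305 + 0.33·55.845 + 1·12.011 + 3·15.999 = 94.721 g/mol.
Mass of C per formula unit: 1 × 12.011 = 12.011 g.
Weight fraction C = 12.011 / 94.721 = 0.1268.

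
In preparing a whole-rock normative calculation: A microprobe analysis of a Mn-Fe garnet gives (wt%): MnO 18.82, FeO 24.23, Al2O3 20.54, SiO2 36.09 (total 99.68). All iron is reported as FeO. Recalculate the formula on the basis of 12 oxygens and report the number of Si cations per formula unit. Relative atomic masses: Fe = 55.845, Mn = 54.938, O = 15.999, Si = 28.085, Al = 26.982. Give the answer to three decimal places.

MnO (M=70.937): mol = 0.26531; Mn = 0.26531, O = 0.26531.
FeO (M=71.844): mol = 0.33726; Fe = 0.33726, O = 0.33726.
Al2O3 (M=101.961): mol = 0.20145; Al = 0.40290, O = 0.60435.
SiO2 (M=60.083): mol = 0.60067; Si = 0.60067, O = 1.20134.
ΣO = 2.40826; factor = 12/ΣO = 4.98285.
Si apfu = 0.60067 × 4.98285 = 2.993.

2.993 Si apfu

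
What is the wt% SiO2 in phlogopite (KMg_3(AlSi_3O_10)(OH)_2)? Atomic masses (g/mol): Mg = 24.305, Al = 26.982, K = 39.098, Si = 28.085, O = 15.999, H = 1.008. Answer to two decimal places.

Molar mass of KMg_3(AlSi_3O_10)(OH)_2 = 1·39.098 + 3·24.305 + 1·26.982 + 3·28.085 + 12·15.999 + 2·1.008 = 417.254 g/mol.
Each formula unit contains 3 Si, equivalent to 3/1 = 3.0000 mol SiO2.
M(SiO2) = 1×28.085 + 2×15.999 = 60.083 g/mol.
Mass of SiO2 per formula unit = 3.0000 × 60.083 = 180.249 g.
SiO2 wt% = 180.249 / 417.254 × 100 = 43.20%.

43.20 wt%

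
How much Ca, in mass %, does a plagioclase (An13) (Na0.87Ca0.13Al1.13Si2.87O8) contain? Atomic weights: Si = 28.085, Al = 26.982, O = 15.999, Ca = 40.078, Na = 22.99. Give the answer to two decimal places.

M(Na0.87Ca0.13Al1.13Si2.87O8) = 264.297 g/mol.
Ca contributes 0.13 × 40.078 = 5.210 g per mole.
5.210/264.297 = 0.0197 → 1.97%.

1.97 mass %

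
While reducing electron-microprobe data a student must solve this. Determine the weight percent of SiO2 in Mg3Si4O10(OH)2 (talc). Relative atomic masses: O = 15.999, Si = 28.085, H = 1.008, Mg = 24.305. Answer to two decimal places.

63.37 wt%

Formula mass = 379.259 g/mol.
4 Si → 4.0000 mol SiO2 per formula unit; M(SiO2) = 60.083, so SiO2 mass = 240.332 g.
240.332/379.259 × 100 = 63.37 wt%.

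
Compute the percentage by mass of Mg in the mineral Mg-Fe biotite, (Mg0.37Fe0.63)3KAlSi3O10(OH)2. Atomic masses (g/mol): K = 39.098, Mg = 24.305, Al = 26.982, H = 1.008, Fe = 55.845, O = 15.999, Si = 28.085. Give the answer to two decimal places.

5.66 mass %

Formula mass = 1.11*24.305 + 1.89*55.845 + 1*39.098 + 1*26.982 + 3*28.085 + 12*15.999 + 2*1.008 = 476.865 g/mol, of which 26.979 g is Mg.
So Mg makes up 26.979/476.865 = 0.0566 of the mass, i.e. 5.66%.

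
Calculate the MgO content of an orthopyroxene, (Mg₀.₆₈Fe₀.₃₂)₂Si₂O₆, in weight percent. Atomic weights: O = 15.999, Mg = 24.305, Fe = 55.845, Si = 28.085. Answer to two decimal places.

Molar mass of (Mg₀.₆₈Fe₀.₃₂)₂Si₂O₆ = 1.36·24.305 + 0.64·55.845 + 2·28.085 + 6·15.999 = 220.960 g/mol.
Each formula unit contains 1.36 Mg, equivalent to 1.36/1 = 1.3600 mol MgO.
M(MgO) = 1×24.305 + 1×15.999 = 40.304 g/mol.
Mass of MgO per formula unit = 1.3600 × 40.304 = 54.813 g.
MgO wt% = 54.813 / 220.960 × 100 = 24.81%.

24.81 wt%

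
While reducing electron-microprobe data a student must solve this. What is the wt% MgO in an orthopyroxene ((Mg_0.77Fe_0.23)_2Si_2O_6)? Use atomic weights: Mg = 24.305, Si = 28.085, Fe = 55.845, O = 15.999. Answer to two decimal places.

28.83 wt%

M((Mg_0.77Fe_0.23)_2Si_2O_6) = 215.282 g/mol; M(MgO) = 40.304 g/mol.
Moles MgO per formula unit = 1.54 Mg ÷ 1 = 1.5400.
MgO fraction = (1.5400 × 40.304) / 215.282 = 62.068/215.282 = 0.2883.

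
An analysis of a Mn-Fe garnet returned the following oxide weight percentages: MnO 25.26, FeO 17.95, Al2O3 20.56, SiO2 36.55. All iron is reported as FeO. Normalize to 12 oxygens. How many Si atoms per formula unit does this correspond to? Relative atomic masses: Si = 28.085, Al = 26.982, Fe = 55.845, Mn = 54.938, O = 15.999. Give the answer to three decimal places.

3.007 Si apfu

25.26 wt% MnO ÷ 70.937 g/mol = 0.35609 mol, giving 0.35609 Mn and 0.35609 O.
17.95 wt% FeO ÷ 71.844 g/mol = 0.24985 mol, giving 0.24985 Fe and 0.24985 O.
20.56 wt% Al2O3 ÷ 101.961 g/mol = 0.20165 mol, giving 0.40330 Al and 0.60495 O.
36.55 wt% SiO2 ÷ 60.083 g/mol = 0.60833 mol, giving 0.60833 Si and 1.21666 O.
Oxygen sums to 2.42755; scaling by 12/2.42755 = 4.94326 puts the formula on 12 O.
Si: 0.60833 × 4.94326 = 3.007 atoms per formula unit.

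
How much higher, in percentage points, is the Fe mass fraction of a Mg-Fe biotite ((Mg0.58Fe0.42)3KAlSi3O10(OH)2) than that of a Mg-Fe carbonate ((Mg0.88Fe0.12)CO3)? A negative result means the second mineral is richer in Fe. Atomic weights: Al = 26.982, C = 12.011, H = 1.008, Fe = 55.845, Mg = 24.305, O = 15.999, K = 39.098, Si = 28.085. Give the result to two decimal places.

M((Mg0.58Fe0.42)3KAlSi3O10(OH)2) = 456.994 g/mol, so wt% Fe = 70.365/456.994 × 100 = 15.40%.
M((Mg0.88Fe0.12)CO3) = 88.098 g/mol, so wt% Fe = 6.701/88.098 × 100 = 7.61%.
15.40 − 7.61 = 7.79 pp.

7.79 percentage points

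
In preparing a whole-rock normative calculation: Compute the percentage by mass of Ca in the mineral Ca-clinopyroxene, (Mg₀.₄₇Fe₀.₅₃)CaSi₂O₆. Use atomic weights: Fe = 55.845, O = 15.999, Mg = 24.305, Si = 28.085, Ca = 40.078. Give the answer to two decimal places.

17.18 weight percent

M((Mg₀.₄₇Fe₀.₅₃)CaSi₂O₆) = 233.263 g/mol.
Ca contributes 1 × 40.078 = 40.078 g per mole.
40.078/233.263 = 0.1718 → 17.18%.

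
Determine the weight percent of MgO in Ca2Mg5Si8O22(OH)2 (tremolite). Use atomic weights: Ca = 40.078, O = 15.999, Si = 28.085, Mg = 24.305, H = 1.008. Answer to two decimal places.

24.81 wt%

M(Ca2Mg5Si8O22(OH)2) = 812.353 g/mol; M(MgO) = 40.304 g/mol.
Moles MgO per formula unit = 5 Mg ÷ 1 = 5.0000.
MgO fraction = (5.0000 × 40.304) / 812.353 = 201.520/812.353 = 0.2481.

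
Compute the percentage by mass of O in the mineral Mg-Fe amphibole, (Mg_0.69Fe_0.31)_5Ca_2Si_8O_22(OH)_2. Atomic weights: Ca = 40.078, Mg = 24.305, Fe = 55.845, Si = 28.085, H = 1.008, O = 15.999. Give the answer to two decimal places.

M((Mg_0.69Fe_0.31)_5Ca_2Si_8O_22(OH)_2) = 861.240 g/mol.
O contributes 24 × 15.999 = 383.976 g per mole.
383.976/861.240 = 0.4458 → 44.58%.

44.58 weight percent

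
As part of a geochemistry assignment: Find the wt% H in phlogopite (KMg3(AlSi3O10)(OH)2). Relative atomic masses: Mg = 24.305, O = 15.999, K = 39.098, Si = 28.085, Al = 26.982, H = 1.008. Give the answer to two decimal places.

0.48 mass %

Molar mass of KMg3(AlSi3O10)(OH)2: 1·39.098 + 3·24.305 + 1·26.982 + 3·28.085 + 12·15.999 + 2·1.008 = 417.254 g/mol.
Mass of H per formula unit: 2 × 1.008 = 2.016 g.
Weight fraction H = 2.016 / 417.254 = 0.0048.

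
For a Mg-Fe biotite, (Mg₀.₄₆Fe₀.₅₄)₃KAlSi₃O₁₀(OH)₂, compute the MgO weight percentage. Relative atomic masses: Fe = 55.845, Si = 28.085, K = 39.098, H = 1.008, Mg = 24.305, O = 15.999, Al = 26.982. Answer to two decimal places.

M((Mg₀.₄₆Fe₀.₅₄)₃KAlSi₃O₁₀(OH)₂) = 468.349 g/mol; M(MgO) = 40.304 g/mol.
Moles MgO per formula unit = 1.38 Mg ÷ 1 = 1.3800.
MgO fraction = (1.3800 × 40.304) / 468.349 = 55.620/468.349 = 0.1188.

11.88 wt%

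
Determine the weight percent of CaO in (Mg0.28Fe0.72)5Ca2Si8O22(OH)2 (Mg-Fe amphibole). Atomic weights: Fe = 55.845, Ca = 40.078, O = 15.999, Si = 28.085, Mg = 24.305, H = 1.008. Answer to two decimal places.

12.11 wt%

M((Mg0.28Fe0.72)5Ca2Si8O22(OH)2) = 925.897 g/mol; M(CaO) = 56.077 g/mol.
Moles CaO per formula unit = 2 Ca ÷ 1 = 2.0000.
CaO fraction = (2.0000 × 56.077) / 925.897 = 112.154/925.897 = 0.1211.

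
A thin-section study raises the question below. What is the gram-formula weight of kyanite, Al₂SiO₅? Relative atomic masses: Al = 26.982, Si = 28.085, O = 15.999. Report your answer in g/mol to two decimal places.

162.04 g/mol

The formula mass is the sum 2×26.982 + 1×28.085 + 5×15.999.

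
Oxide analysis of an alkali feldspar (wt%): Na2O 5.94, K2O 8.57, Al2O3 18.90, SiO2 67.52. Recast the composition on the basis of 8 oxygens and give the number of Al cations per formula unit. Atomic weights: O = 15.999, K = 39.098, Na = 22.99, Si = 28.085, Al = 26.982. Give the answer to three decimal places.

Na2O (M=61.979): mol = 0.09584; Na = 0.19168, O = 0.09584.
K2O (M=94.195): mol = 0.09098; K = 0.18196, O = 0.09098.
Al2O3 (M=101.961): mol = 0.18536; Al = 0.37072, O = 0.55608.
SiO2 (M=60.083): mol = 1.12378; Si = 1.12378, O = 2.24756.
ΣO = 2.99046; factor = 8/ΣO = 2.67517.
Al apfu = 0.37072 × 2.67517 = 0.992.

0.992 Al apfu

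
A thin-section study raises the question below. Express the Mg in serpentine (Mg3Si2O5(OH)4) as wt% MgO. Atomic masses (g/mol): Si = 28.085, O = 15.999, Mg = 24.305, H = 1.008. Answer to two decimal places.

43.63 wt%

Formula mass = 277.108 g/mol.
3 Mg → 3.0000 mol MgO per formula unit; M(MgO) = 40.304, so MgO mass = 120.912 g.
120.912/277.108 × 100 = 43.63 wt%.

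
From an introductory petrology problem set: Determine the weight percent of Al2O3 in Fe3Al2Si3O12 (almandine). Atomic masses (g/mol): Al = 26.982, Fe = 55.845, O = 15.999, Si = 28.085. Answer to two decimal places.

20.48 wt%

Formula mass = 497.742 g/mol.
2 Al → 1.0000 mol Al2O3 per formula unit; M(Al2O3) = 101.961, so Al2O3 mass = 101.961 g.
101.961/497.742 × 100 = 20.48 wt%.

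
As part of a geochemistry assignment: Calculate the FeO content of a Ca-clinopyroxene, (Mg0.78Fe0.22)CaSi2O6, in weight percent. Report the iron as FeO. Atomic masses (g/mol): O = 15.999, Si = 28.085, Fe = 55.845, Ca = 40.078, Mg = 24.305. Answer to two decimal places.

Molar mass of (Mg0.78Fe0.22)CaSi2O6 = 0.78*24.305 + 0.22*55.845 + 1*40.078 + 2*28.085 + 6*15.999 = 223.486 g/mol.
Each formula unit contains 0.22 Fe, equivalent to 0.22/1 = 0.2200 mol FeO.
M(FeO) = 1×55.845 + 1×15.999 = 71.844 g/mol.
Mass of FeO per formula unit = 0.2200 × 71.844 = 15.806 g.
FeO wt% = 15.806 / 223.486 × 100 = 7.07%.

7.07 wt%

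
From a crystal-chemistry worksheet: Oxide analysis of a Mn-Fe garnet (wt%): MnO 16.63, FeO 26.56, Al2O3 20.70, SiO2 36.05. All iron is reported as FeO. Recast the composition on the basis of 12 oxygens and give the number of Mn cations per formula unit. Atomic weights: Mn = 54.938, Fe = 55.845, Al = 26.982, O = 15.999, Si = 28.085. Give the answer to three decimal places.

1.166 Mn apfu

MnO: 16.63/70.937 = 0.23443 mol → 0.23443 mol Mn, 0.23443 mol O.
FeO: 26.56/71.844 = 0.36969 mol → 0.36969 mol Fe, 0.36969 mol O.
Al2O3: 20.70/101.961 = 0.20302 mol → 0.40604 mol Al, 0.60906 mol O.
SiO2: 36.05/60.083 = 0.60000 mol → 0.60000 mol Si, 1.20000 mol O.
Total oxygen = 2.41318 mol. Normalization factor = 12/2.41318 = 4.97269.
Mn per 12 O = 0.23443 × 4.97269 = 1.166.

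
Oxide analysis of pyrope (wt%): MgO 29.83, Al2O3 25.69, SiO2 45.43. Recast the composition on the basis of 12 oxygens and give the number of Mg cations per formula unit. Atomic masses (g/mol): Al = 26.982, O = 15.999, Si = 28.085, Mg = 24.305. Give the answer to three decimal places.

29.83 wt% MgO ÷ 40.304 g/mol = 0.74013 mol, giving 0.74013 Mg and 0.74013 O.
25.69 wt% Al2O3 ÷ 101.961 g/mol = 0.25196 mol, giving 0.50392 Al and 0.75588 O.
45.43 wt% SiO2 ÷ 60.083 g/mol = 0.75612 mol, giving 0.75612 Si and 1.51224 O.
Oxygen sums to 3.00825; scaling by 12/3.00825 = 3.98903 puts the formula on 12 O.
Mg: 0.74013 × 3.98903 = 2.952 atoms per formula unit.

2.952 Mg apfu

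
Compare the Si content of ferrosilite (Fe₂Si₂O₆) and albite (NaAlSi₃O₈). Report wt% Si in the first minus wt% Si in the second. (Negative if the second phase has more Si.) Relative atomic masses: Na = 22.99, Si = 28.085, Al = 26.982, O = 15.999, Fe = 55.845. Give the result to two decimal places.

M(Fe₂Si₂O₆) = 263.854 g/mol, so wt% Si = 56.170/263.854 × 100 = 21.29%.
M(NaAlSi₃O₈) = 262.219 g/mol, so wt% Si = 84.255/262.219 × 100 = 32.13%.
21.29 − 32.13 = -10.84 pp.

-10.84 percentage points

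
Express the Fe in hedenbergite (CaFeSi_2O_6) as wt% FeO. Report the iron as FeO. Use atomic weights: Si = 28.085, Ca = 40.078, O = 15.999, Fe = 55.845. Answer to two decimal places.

28.96 wt%

Molar mass of CaFeSi_2O_6 = 1×40.078 + 1×55.845 + 2×28.085 + 6×15.999 = 248.087 g/mol.
Each formula unit contains 1 Fe, equivalent to 1/1 = 1.0000 mol FeO.
M(FeO) = 1×55.845 + 1×15.999 = 71.844 g/mol.
Mass of FeO per formula unit = 1.0000 × 71.844 = 71.844 g.
FeO wt% = 71.844 / 248.087 × 100 = 28.96%.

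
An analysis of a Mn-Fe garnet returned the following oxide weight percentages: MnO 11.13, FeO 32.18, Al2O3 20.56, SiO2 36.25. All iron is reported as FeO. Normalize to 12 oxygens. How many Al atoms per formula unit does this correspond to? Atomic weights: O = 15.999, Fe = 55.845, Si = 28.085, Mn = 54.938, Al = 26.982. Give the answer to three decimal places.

MnO: 11.13/70.937 = 0.15690 mol → 0.15690 mol Mn, 0.15690 mol O.
FeO: 32.18/71.844 = 0.44791 mol → 0.44791 mol Fe, 0.44791 mol O.
Al2O3: 20.56/101.961 = 0.20165 mol → 0.40330 mol Al, 0.60495 mol O.
SiO2: 36.25/60.083 = 0.60333 mol → 0.60333 mol Si, 1.20666 mol O.
Total oxygen = 2.41642 mol. Normalization factor = 12/2.41642 = 4.96602.
Al per 12 O = 0.40330 × 4.96602 = 2.003.

2.003 Al apfu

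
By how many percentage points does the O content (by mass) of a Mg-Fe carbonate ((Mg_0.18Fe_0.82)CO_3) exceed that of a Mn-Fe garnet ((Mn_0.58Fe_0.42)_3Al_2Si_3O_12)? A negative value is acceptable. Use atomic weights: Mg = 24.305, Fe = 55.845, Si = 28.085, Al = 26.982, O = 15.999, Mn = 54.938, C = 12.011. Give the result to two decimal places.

M((Mg_0.18Fe_0.82)CO_3) = 110.176 g/mol, so wt% O = 47.997/110.176 × 100 = 43.56%.
M((Mn_0.58Fe_0.42)_3Al_2Si_3O_12) = 496.164 g/mol, so wt% O = 191.988/496.164 × 100 = 38.69%.
43.56 − 38.69 = 4.87 pp.

4.87 percentage points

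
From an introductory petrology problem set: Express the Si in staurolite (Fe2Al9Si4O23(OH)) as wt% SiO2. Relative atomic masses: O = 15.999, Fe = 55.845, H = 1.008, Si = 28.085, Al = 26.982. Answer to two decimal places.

28.21 wt%

M(Fe2Al9Si4O23(OH)) = 851.852 g/mol; M(SiO2) = 60.083 g/mol.
Moles SiO2 per formula unit = 4 Si ÷ 1 = 4.0000.
SiO2 fraction = (4.0000 × 60.083) / 851.852 = 240.332/851.852 = 0.2821.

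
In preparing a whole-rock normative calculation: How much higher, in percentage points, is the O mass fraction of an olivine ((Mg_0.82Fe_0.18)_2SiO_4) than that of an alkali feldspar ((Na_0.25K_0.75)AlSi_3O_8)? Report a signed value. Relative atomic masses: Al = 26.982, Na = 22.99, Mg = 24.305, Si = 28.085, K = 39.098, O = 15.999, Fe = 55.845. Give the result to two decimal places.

First mineral: 63.996 g O in 152.045 g formula = 42.09 wt% O.
Second mineral: 127.992 g O in 274.300 g formula = 46.66 wt% O.
42.09% − 46.66% gives a difference of -4.57 percentage points.

-4.57 percentage points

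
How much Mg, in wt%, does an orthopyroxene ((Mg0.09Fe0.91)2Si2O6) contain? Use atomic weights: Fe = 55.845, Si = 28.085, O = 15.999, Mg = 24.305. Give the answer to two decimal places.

1.69 wt%

Molar mass of (Mg0.09Fe0.91)2Si2O6: 0.18*24.305 + 1.82*55.845 + 2*28.085 + 6*15.999 = 258.177 g/mol.
Mass of Mg per formula unit: 0.18 × 24.305 = 4.375 g.
Weight fraction Mg = 4.375 / 258.177 = 0.0169.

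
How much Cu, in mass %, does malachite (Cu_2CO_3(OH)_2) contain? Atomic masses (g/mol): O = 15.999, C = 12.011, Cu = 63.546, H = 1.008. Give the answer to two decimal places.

57.48 mass %

M(Cu_2CO_3(OH)_2) = 221.114 g/mol.
Cu contributes 2 × 63.546 = 127.092 g per mole.
127.092/221.114 = 0.5748 → 57.48%.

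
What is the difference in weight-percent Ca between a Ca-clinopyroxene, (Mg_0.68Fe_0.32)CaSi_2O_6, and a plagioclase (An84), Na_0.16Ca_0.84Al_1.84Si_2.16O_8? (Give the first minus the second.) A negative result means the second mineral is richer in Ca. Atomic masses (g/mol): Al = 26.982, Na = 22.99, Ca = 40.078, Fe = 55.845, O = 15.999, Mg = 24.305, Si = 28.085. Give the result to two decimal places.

Ca in (Mg_0.68Fe_0.32)CaSi_2O_6: molar mass 226.640 g/mol; 1×40.078 = 40.078 g → 17.68 wt%.
Ca in Na_0.16Ca_0.84Al_1.84Si_2.16O_8: molar mass 275.646 g/mol; 0.84×40.078 = 33.666 g → 12.21 wt%.
Difference = 17.68 − 12.21 = 5.47 percentage points.

5.47 percentage points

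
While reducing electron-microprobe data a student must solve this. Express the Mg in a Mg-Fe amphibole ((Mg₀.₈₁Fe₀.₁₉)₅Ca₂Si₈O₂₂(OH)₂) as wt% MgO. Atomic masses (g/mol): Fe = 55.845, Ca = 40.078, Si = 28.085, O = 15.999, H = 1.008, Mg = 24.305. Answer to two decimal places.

M((Mg₀.₈₁Fe₀.₁₉)₅Ca₂Si₈O₂₂(OH)₂) = 842.316 g/mol; M(MgO) = 40.304 g/mol.
Moles MgO per formula unit = 4.05 Mg ÷ 1 = 4.0500.
MgO fraction = (4.0500 × 40.304) / 842.316 = 163.231/842.316 = 0.1938.

19.38 wt%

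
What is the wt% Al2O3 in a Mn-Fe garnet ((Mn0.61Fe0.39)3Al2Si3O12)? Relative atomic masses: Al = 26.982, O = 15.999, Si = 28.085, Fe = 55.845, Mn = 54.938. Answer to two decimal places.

20.55 wt%

Molar mass of (Mn0.61Fe0.39)3Al2Si3O12 = 1.83*54.938 + 1.17*55.845 + 2*26.982 + 3*28.085 + 12*15.999 = 496.082 g/mol.
Each formula unit contains 2 Al, equivalent to 2/2 = 1.0000 mol Al2O3.
M(Al2O3) = 2×26.982 + 3×15.999 = 101.961 g/mol.
Mass of Al2O3 per formula unit = 1.0000 × 101.961 = 101.961 g.
Al2O3 wt% = 101.961 / 496.082 × 100 = 20.55%.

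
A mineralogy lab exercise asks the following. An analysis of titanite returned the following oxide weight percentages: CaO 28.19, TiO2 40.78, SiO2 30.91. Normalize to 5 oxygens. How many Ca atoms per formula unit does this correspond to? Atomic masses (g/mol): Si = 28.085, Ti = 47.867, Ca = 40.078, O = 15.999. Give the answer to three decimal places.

0.985 Ca apfu

CaO (M=56.077): mol = 0.50270; Ca = 0.50270, O = 0.50270.
TiO2 (M=79.865): mol = 0.51061; Ti = 0.51061, O = 1.02122.
SiO2 (M=60.083): mol = 0.51446; Si = 0.51446, O = 1.02892.
ΣO = 2.55284; factor = 5/ΣO = 1.95860.
Ca apfu = 0.50270 × 1.95860 = 0.985.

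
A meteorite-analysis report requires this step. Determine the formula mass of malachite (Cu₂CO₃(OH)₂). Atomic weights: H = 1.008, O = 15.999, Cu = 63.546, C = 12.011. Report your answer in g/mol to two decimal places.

221.11 g/mol

M = 2(63.546) + 1(12.011) + 5(15.999) + 2(1.008)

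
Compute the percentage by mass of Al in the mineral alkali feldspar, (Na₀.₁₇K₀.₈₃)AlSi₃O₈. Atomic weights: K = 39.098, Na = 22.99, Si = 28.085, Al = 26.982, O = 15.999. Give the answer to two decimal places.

Molar mass of (Na₀.₁₇K₀.₈₃)AlSi₃O₈: 0.17×22.99 + 0.83×39.098 + 1×26.982 + 3×28.085 + 8×15.999 = 275.589 g/mol.
Mass of Al per formula unit: 1 × 26.982 = 26.982 g.
Weight fraction Al = 26.982 / 275.589 = 0.0979.

9.79 wt%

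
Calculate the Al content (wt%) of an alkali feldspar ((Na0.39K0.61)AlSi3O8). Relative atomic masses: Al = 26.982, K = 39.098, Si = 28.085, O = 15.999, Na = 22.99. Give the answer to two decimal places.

Formula mass = 0.39·22.99 + 0.61·39.098 + 1·26.982 + 3·28.085 + 8·15.999 = 272.045 g/mol, of which 26.982 g is Al.
So Al makes up 26.982/272.045 = 0.0992 of the mass, i.e. 9.92%.

9.92 wt%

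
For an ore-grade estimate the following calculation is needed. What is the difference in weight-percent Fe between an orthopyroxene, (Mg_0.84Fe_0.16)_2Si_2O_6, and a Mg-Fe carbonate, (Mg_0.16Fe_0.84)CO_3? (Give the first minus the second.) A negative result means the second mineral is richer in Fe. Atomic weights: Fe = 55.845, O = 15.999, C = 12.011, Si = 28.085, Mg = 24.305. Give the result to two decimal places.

Fe in (Mg_0.84Fe_0.16)_2Si_2O_6: molar mass 210.867 g/mol; 0.32×55.845 = 17.870 g → 8.47 wt%.
Fe in (Mg_0.16Fe_0.84)CO_3: molar mass 110.807 g/mol; 0.84×55.845 = 46.910 g → 42.33 wt%.
Difference = 8.47 − 42.33 = -33.86 percentage points.

-33.86 percentage points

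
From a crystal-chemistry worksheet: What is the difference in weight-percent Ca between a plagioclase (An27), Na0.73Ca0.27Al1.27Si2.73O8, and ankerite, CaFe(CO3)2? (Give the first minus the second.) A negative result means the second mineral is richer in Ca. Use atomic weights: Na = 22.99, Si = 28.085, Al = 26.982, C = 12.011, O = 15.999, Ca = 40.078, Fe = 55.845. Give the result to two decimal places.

Ca in Na0.73Ca0.27Al1.27Si2.73O8: molar mass 266.535 g/mol; 0.27×40.078 = 10.821 g → 4.06 wt%.
Ca in CaFe(CO3)2: molar mass 215.939 g/mol; 1×40.078 = 40.078 g → 18.56 wt%.
Difference = 4.06 − 18.56 = -14.50 percentage points.

-14.50 percentage points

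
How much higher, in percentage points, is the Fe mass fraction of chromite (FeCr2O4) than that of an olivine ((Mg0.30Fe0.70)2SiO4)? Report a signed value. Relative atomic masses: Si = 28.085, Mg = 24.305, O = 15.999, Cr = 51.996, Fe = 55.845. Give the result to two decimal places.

M(FeCr2O4) = 223.833 g/mol, so wt% Fe = 55.845/223.833 × 100 = 24.95%.
M((Mg0.30Fe0.70)2SiO4) = 184.847 g/mol, so wt% Fe = 78.183/184.847 × 100 = 42.30%.
24.95 − 42.30 = -17.35 pp.

-17.35 percentage points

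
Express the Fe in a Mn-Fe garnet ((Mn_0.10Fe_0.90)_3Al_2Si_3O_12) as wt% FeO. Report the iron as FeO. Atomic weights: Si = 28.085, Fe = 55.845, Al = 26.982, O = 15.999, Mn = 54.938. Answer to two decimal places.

38.99 wt%

Molar mass of (Mn_0.10Fe_0.90)_3Al_2Si_3O_12 = 0.30×54.938 + 2.70×55.845 + 2×26.982 + 3×28.085 + 12×15.999 = 497.470 g/mol.
Each formula unit contains 2.70 Fe, equivalent to 2.70/1 = 2.7000 mol FeO.
M(FeO) = 1×55.845 + 1×15.999 = 71.844 g/mol.
Mass of FeO per formula unit = 2.7000 × 71.844 = 193.979 g.
FeO wt% = 193.979 / 497.470 × 100 = 38.99%.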